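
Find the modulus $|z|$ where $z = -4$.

|z| = sqrt(a^2 + b^2) = sqrt((-4)^2 + 0^2) = sqrt(16) = 4


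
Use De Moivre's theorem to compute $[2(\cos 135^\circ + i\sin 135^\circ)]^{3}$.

By De Moivre: z^n = r^n(cos(nθ) + i sin(nθ))
= 2^3(cos(3*135°) + i sin(3*135°))
= 8(cos 45° + i sin 45°)
= 4*sqrt(2) + 4*sqrt(2)i


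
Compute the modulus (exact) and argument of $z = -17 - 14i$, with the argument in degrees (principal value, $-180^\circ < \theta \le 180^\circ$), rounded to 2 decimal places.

|z| = sqrt((-17)^2 + (-14)^2) = sqrt(485)
arg(z) = arctan(b/a) = arctan(-14/-17) (quadrant-adjusted) = -140.53°


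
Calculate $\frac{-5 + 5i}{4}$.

Divisor is real, so divide each part by 4:
= -5/4 + (5/4)i


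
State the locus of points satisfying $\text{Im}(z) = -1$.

Im(z) = y where z = x + yi; the equation y = -1 is satisfied by all points with that y-coordinate
Locus: Horizontal line y = -1


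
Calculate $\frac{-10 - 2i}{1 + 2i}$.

Multiply numerator and denominator by conjugate (1 - 2i):
= (-10 - 2i)(1 - 2i) / (1^2 + 2^2)
= (-14 + 18i) / 5
= -14/5 + (18/5)i


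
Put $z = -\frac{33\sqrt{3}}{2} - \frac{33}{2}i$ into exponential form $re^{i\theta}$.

r = |z| = sqrt((-33*sqrt(3)/2)^2 + (-33/2)^2) = sqrt(3267/4 + 1089/4) = sqrt(1089) = 33
θ = arctan(b/a) = arctan(-16.5/-28.5788) (quadrant-adjusted) = 210° = 7π/6
z = 33e^(i*7π/6)


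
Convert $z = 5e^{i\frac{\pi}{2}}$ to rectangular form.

a = r cos θ = 5 * 0 = 0
b = r sin θ = 5 * 1 = 5
z = 5i


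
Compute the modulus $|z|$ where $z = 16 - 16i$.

|z| = sqrt(a^2 + b^2) = sqrt(16^2 + (-16)^2) = sqrt(512) = sqrt(512)


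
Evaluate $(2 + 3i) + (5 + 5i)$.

(2 + 5) + (3 + 5)i = 7 + 8i


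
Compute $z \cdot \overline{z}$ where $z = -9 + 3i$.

z * conjugate(z) = |z|^2 = a^2 + b^2
= (-9)^2 + 3^2 = 90


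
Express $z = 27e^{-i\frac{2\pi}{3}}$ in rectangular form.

a = r cos θ = 27 * -1/2 = -27/2
b = r sin θ = 27 * -sqrt(3)/2 = -27*sqrt(3)/2
z = -27/2 - (27*sqrt(3)/2)i


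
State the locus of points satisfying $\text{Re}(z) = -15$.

Re(z) = x where z = x + yi; the equation x = -15 is satisfied by all points with that x-coordinate
Locus: Vertical line x = -15


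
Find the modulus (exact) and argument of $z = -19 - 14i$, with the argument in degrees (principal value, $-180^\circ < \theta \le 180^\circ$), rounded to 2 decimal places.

|z| = sqrt((-19)^2 + (-14)^2) = sqrt(557)
arg(z) = arctan(b/a) = arctan(-14/-19) (quadrant-adjusted) = -143.62°


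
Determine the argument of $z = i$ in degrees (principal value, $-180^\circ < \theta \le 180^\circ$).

a = 0 and b > 0, so z lies on the positive imaginary axis: θ = 90°


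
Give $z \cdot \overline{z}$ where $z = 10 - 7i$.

z * conjugate(z) = |z|^2 = a^2 + b^2
= 10^2 + (-7)^2 = 149


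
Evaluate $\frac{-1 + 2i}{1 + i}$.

Multiply numerator and denominator by conjugate (1 - i):
= (-1 + 2i)(1 - i) / (1^2 + 1^2)
= (1 + 3i) / 2
= 1/2 + (3/2)i


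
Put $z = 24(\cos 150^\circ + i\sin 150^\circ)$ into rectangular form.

a = r cos θ = 24 * -sqrt(3)/2 = -12*sqrt(3)
b = r sin θ = 24 * 1/2 = 12
z = -12*sqrt(3) + 12i


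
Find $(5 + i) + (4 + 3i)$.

(5 + 4) + (1 + 3)i = 9 + 4i


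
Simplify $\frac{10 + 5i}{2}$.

Divisor is real, so divide each part by 2:
= 5 + (5/2)i


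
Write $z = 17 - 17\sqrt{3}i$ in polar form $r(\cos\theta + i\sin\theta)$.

r = |z| = sqrt(a^2 + b^2) = sqrt((17)^2 + (-17*sqrt(3))^2) = sqrt(289 + 867) = sqrt(1156) = 34
θ = arctan(b/a) = arctan(-29.4449/17) (quadrant-adjusted) = 300°
z = 34(cos 300° + i sin 300°)


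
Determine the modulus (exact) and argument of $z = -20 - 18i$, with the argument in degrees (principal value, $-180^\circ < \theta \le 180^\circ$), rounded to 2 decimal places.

|z| = sqrt((-20)^2 + (-18)^2) = sqrt(724)
arg(z) = arctan(b/a) = arctan(-18/-20) (quadrant-adjusted) = -138.01°


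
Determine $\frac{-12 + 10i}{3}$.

Divisor is real, so divide each part by 3:
= -4 + (10/3)i


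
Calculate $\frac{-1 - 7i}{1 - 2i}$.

Multiply numerator and denominator by conjugate (1 + 2i):
= (-1 - 7i)(1 + 2i) / (1^2 + (-2)^2)
= (13 - 9i) / 5
= 13/5 - (9/5)i


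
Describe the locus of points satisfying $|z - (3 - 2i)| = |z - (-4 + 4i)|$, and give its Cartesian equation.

|z - z1| = |z - z2| means z is equidistant from z1 and z2,
i.e. the perpendicular bisector of the segment from (3, -2) to (-4, 4) (midpoint (-1/2, 1)).
With z = x + yi, square both sides:
(x - 3)^2 + (y - (-2))^2 = (x - (-4))^2 + (y - 4)^2
The x^2 and y^2 terms cancel: -14x + 12y = 32 - 13 = 19
Simplify: 14x - 12y = -19
Locus: Perpendicular bisector of the segment from (3, -2) to (-4, 4): the line 14x - 12y = -19


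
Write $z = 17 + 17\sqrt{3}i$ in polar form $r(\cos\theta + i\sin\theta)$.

r = |z| = sqrt(a^2 + b^2) = sqrt((17)^2 + (17*sqrt(3))^2) = sqrt(289 + 867) = sqrt(1156) = 34
θ = arctan(b/a) = arctan(29.4449/17) (quadrant-adjusted) = 60°
z = 34(cos 60° + i sin 60°)


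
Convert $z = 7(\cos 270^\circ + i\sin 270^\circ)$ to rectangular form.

a = r cos θ = 7 * 0 = 0
b = r sin θ = 7 * -1 = -7
z = -7i


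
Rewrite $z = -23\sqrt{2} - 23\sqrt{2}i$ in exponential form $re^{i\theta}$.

r = |z| = sqrt((-23*sqrt(2))^2 + (-23*sqrt(2))^2) = sqrt(1058 + 1058) = sqrt(2116) = 46
θ = arctan(b/a) = arctan(-32.5269/-32.5269) (quadrant-adjusted) = -135° = -3π/4
z = 46e^(-i*3π/4)


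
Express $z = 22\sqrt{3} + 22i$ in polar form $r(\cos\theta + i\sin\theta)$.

r = |z| = sqrt(a^2 + b^2) = sqrt((22*sqrt(3))^2 + (22)^2) = sqrt(1452 + 484) = sqrt(1936) = 44
θ = arctan(b/a) = arctan(22/38.1051) (quadrant-adjusted) = 30°
z = 44(cos 30° + i sin 30°)


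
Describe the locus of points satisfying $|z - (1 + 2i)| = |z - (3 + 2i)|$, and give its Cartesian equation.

|z - z1| = |z - z2| means z is equidistant from z1 and z2,
i.e. the perpendicular bisector of the segment from (1, 2) to (3, 2) (midpoint (2, 2)).
With z = x + yi, square both sides:
(x - 1)^2 + (y - 2)^2 = (x - 3)^2 + (y - 2)^2
The x^2 and y^2 terms cancel: 4x + 0y = 13 - 5 = 8
Simplify: x = 2
Locus: Perpendicular bisector of the segment from (1, 2) to (3, 2): the line x = 2


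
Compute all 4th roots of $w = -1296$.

|w| = 1296, arg(w) = 180°
Root modulus = 1296^(1/4) = 6
Root arguments: θ_k = (180° + 360°k)/4 for k = 0, 1, ..., 3
Roots: 3*sqrt(2) + 3*sqrt(2)i, -3*sqrt(2) + 3*sqrt(2)i, -3*sqrt(2) - 3*sqrt(2)i, 3*sqrt(2) - 3*sqrt(2)i


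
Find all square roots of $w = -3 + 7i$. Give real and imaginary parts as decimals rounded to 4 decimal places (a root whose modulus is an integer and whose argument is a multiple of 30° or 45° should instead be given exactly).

|w| = sqrt(58) ≈ 7.615773, arg(w) ≈ 113.198591°
Root modulus = sqrt(58)^(1/2) ≈ 2.759669
Root arguments: θ_k = (arg(w) + 360°k)/2 for k = 0, 1, ..., 1
Compute each root as (root modulus)(cos θ_k + i sin θ_k) using full-precision intermediates, then round to 4 decimal places.
Roots: 1.5192 + 2.3039i, -1.5192 - 2.3039i


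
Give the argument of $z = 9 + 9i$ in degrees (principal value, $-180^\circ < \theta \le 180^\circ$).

θ = arctan(b/a) = arctan(9/9) (quadrant-adjusted) = 45°


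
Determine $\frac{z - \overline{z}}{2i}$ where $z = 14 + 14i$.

z - conjugate(z) = 2bi
(z - conjugate(z))/(2i) = 2bi/(2i) = b = 14


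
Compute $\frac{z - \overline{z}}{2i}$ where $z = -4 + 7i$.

z - conjugate(z) = 2bi
(z - conjugate(z))/(2i) = 2bi/(2i) = b = 7


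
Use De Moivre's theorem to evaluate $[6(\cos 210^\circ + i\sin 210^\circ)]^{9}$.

By De Moivre: z^n = r^n(cos(nθ) + i sin(nθ))
= 6^9(cos(9*210°) + i sin(9*210°))
= 10077696(cos 90° + i sin 90°)
= 10077696i


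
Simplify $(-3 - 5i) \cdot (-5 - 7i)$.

(a1*a2 - b1*b2) + (a1*b2 + b1*a2)i
= (15 - 35) + (21 + 25)i
= -20 + 46i


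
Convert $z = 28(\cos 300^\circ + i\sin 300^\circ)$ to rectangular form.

a = r cos θ = 28 * 1/2 = 14
b = r sin θ = 28 * -sqrt(3)/2 = -14*sqrt(3)
z = 14 - 14*sqrt(3)i


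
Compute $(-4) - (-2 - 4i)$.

(-4 - (-2)) + (0 - (-4))i = -2 + 4i


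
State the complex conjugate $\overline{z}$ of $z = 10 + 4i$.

If z = a + bi, then conjugate(z) = a - bi
conjugate(10 + 4i) = 10 - 4i


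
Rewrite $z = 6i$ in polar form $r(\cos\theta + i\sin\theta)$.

r = |z| = sqrt(a^2 + b^2) = sqrt((0)^2 + (6)^2) = sqrt(0 + 36) = sqrt(36) = 6
a = 0 and b > 0, so z lies on the positive imaginary axis: θ = 90°
z = 6(cos 90° + i sin 90°)


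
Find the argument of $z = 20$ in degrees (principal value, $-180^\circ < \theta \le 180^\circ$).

b = 0 and a > 0, so z lies on the positive real axis: θ = 0°


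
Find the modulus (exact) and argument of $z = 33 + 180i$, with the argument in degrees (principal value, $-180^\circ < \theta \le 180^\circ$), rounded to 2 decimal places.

|z| = sqrt(33^2 + 180^2) = 183
arg(z) = arctan(b/a) = arctan(180/33) (quadrant-adjusted) = 79.61°


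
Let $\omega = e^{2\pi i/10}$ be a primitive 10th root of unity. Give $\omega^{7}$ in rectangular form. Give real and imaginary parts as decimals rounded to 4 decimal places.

ω^7 = e^(2πi·7/10) = e^(i·7π/5)
= cos(7π/5) + i sin(7π/5)
= -0.3090 - 0.9511i


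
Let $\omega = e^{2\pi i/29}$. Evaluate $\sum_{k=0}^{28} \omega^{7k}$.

Let ζ = ω^7 = e^(2πi·7/29). Since 29 ∤ 7, ζ ≠ 1.
Sum = Σ_{k=0}^{28} ζ^k = (ζ^29 - 1)/(ζ - 1) = (ω^{7·29} - 1)/(ζ - 1) = (1 - 1)/(ζ - 1) = 0


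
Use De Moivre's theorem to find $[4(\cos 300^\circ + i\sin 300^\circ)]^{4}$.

By De Moivre: z^n = r^n(cos(nθ) + i sin(nθ))
= 4^4(cos(4*300°) + i sin(4*300°))
= 256(cos 120° + i sin 120°)
= -128 + 128*sqrt(3)i


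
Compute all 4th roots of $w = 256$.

|w| = 256, arg(w) = 0°
Root modulus = 256^(1/4) = 4
Root arguments: θ_k = (0° + 360°k)/4 for k = 0, 1, ..., 3
Roots: 4, 4i, -4, -4i


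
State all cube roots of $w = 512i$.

|w| = 512, arg(w) = 90°
Root modulus = 512^(1/3) = 8
Root arguments: θ_k = (90° + 360°k)/3 for k = 0, 1, ..., 2
Roots: 4*sqrt(3) + 4i, -4*sqrt(3) + 4i, -8i


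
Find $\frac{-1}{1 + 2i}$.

Multiply numerator and denominator by conjugate (1 - 2i):
= (-1)(1 - 2i) / (1^2 + 2^2)
= (-1 + 2i) / 5
= -1/5 + (2/5)i


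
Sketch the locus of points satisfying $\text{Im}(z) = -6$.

Im(z) = y where z = x + yi; the equation y = -6 is satisfied by all points with that y-coordinate
Locus: Horizontal line y = -6


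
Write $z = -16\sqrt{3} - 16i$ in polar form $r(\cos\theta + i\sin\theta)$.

r = |z| = sqrt(a^2 + b^2) = sqrt((-16*sqrt(3))^2 + (-16)^2) = sqrt(768 + 256) = sqrt(1024) = 32
θ = arctan(b/a) = arctan(-16/-27.7128) (quadrant-adjusted) = 210°
z = 32(cos 210° + i sin 210°)


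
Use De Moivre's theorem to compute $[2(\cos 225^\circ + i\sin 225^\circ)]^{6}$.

By De Moivre: z^n = r^n(cos(nθ) + i sin(nθ))
= 2^6(cos(6*225°) + i sin(6*225°))
= 64(cos 270° + i sin 270°)
= -64i


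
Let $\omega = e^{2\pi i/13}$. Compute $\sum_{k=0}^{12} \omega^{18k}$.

Let ζ = ω^18 = e^(2πi·18/13). Since 13 ∤ 18, ζ ≠ 1.
Sum = Σ_{k=0}^{12} ζ^k = (ζ^13 - 1)/(ζ - 1) = (ω^{18·13} - 1)/(ζ - 1) = (1 - 1)/(ζ - 1) = 0


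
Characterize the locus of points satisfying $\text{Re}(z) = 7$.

Re(z) = x where z = x + yi; the equation x = 7 is satisfied by all points with that x-coordinate
Locus: Vertical line x = 7


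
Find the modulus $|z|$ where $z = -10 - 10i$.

|z| = sqrt(a^2 + b^2) = sqrt((-10)^2 + (-10)^2) = sqrt(200) = sqrt(200)


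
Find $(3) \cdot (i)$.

(a1*a2 - b1*b2) + (a1*b2 + b1*a2)i
= (0 - 0) + (3 + 0)i
= 3i


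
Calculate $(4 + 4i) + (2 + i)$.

(4 + 2) + (4 + 1)i = 6 + 5i


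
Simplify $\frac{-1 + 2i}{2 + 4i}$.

Multiply numerator and denominator by conjugate (2 - 4i):
= (-1 + 2i)(2 - 4i) / (2^2 + 4^2)
= (6 + 8i) / 20
Divide through by 2: (3 + 4i) / 10
= 3/10 + (2/5)i


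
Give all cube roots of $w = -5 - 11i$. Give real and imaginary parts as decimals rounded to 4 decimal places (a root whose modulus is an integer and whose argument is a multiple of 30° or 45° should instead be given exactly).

|w| = sqrt(146) ≈ 12.083046, arg(w) ≈ 245.556045°
Root modulus = sqrt(146)^(1/3) ≈ 2.294698
Root arguments: θ_k = (arg(w) + 360°k)/3 for k = 0, 1, ..., 2
Compute each root as (root modulus)(cos θ_k + i sin θ_k) using full-precision intermediates, then round to 4 decimal places.
Roots: 0.3252 + 2.2715i, -2.1298 - 0.8541i, 1.8046 - 1.4174i


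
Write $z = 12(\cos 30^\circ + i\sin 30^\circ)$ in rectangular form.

a = r cos θ = 12 * sqrt(3)/2 = 6*sqrt(3)
b = r sin θ = 12 * 1/2 = 6
z = 6*sqrt(3) + 6i


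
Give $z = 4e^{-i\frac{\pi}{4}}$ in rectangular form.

a = r cos θ = 4 * sqrt(2)/2 = 2*sqrt(2)
b = r sin θ = 4 * -sqrt(2)/2 = -2*sqrt(2)
z = 2*sqrt(2) - 2*sqrt(2)i


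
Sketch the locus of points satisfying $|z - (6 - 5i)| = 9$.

|z - z0| = r describes a circle centered at z0 with radius r
Here z0 = 6 - 5i and r = 9
Locus: Circle centered at (6, -5) with radius 9


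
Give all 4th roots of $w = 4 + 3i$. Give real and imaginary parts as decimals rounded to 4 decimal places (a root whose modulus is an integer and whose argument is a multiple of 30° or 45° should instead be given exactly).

|w| = 5, arg(w) ≈ 36.869898°
Root modulus = 5^(1/4) ≈ 1.495349
Root arguments: θ_k = (arg(w) + 360°k)/4 for k = 0, 1, ..., 3
Compute each root as (root modulus)(cos θ_k + i sin θ_k) using full-precision intermediates, then round to 4 decimal places.
Roots: 1.4760 + 0.2395i, -0.2395 + 1.4760i, -1.4760 - 0.2395i, 0.2395 - 1.4760i


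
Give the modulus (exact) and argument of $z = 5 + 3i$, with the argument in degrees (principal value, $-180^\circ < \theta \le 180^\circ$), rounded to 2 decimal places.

|z| = sqrt(5^2 + 3^2) = sqrt(34)
arg(z) = arctan(b/a) = arctan(3/5) (quadrant-adjusted) = 30.96°


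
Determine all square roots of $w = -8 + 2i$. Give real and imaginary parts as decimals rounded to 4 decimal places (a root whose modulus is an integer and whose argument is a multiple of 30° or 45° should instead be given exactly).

|w| = sqrt(68) ≈ 8.246211, arg(w) ≈ 165.963757°
Root modulus = sqrt(68)^(1/2) ≈ 2.871622
Root arguments: θ_k = (arg(w) + 360°k)/2 for k = 0, 1, ..., 1
Compute each root as (root modulus)(cos θ_k + i sin θ_k) using full-precision intermediates, then round to 4 decimal places.
Roots: 0.3509 + 2.8501i, -0.3509 - 2.8501i


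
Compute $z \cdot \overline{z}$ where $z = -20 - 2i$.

z * conjugate(z) = |z|^2 = a^2 + b^2
= (-20)^2 + (-2)^2 = 404


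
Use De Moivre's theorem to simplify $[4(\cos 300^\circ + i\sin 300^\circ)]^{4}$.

By De Moivre: z^n = r^n(cos(nθ) + i sin(nθ))
= 4^4(cos(4*300°) + i sin(4*300°))
= 256(cos 120° + i sin 120°)
= -128 + 128*sqrt(3)i


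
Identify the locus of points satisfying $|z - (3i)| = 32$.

|z - z0| = r describes a circle centered at z0 with radius r
Here z0 = 3i and r = 32
Locus: Circle centered at (0, 3) with radius 32


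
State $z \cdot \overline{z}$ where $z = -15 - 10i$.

z * conjugate(z) = |z|^2 = a^2 + b^2
= (-15)^2 + (-10)^2 = 325


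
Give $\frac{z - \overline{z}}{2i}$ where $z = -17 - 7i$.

z - conjugate(z) = 2bi
(z - conjugate(z))/(2i) = 2bi/(2i) = b = -7


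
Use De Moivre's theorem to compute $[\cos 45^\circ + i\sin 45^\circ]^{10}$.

By De Moivre: z^n = r^n(cos(nθ) + i sin(nθ))
= 1^10(cos(10*45°) + i sin(10*45°))
= 1(cos 90° + i sin 90°)
= i


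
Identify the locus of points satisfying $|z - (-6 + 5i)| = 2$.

|z - z0| = r describes a circle centered at z0 with radius r
Here z0 = -6 + 5i and r = 2
Locus: Circle centered at (-6, 5) with radius 2


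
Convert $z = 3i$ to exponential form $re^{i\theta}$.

r = |z| = sqrt((0)^2 + (3)^2) = sqrt(0 + 9) = sqrt(9) = 3
a = 0 and b > 0, so z lies on the positive imaginary axis: θ = 90° = π/2
z = 3e^(i*π/2)


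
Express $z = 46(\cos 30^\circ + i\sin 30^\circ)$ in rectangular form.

a = r cos θ = 46 * sqrt(3)/2 = 23*sqrt(3)
b = r sin θ = 46 * 1/2 = 23
z = 23*sqrt(3) + 23i


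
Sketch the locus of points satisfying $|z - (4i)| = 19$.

|z - z0| = r describes a circle centered at z0 with radius r
Here z0 = 4i and r = 19
Locus: Circle centered at (0, 4) with radius 19


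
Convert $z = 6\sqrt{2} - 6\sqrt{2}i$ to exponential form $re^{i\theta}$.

r = |z| = sqrt((6*sqrt(2))^2 + (-6*sqrt(2))^2) = sqrt(72 + 72) = sqrt(144) = 12
θ = arctan(b/a) = arctan(-8.4853/8.4853) (quadrant-adjusted) = -45° = -π/4
z = 12e^(-i*π/4)


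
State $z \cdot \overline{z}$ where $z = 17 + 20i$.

z * conjugate(z) = |z|^2 = a^2 + b^2
= 17^2 + 20^2 = 689


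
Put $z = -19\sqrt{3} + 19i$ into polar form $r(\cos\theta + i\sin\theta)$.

r = |z| = sqrt(a^2 + b^2) = sqrt((-19*sqrt(3))^2 + (19)^2) = sqrt(1083 + 361) = sqrt(1444) = 38
θ = arctan(b/a) = arctan(19/-32.909) (quadrant-adjusted) = 150°
z = 38(cos 150° + i sin 150°)


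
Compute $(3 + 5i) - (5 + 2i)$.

(3 - 5) + (5 - 2)i = -2 + 3i


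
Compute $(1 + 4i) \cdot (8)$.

(a1*a2 - b1*b2) + (a1*b2 + b1*a2)i
= (8 - 0) + (0 + 32)i
= 8 + 32i


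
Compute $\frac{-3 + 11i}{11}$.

Divisor is real, so divide each part by 11:
= -3/11 + i


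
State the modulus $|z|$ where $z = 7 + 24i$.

|z| = sqrt(a^2 + b^2) = sqrt(7^2 + 24^2) = sqrt(625) = 25


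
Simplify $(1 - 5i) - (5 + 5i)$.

(1 - 5) + (-5 - 5)i = -4 - 10i


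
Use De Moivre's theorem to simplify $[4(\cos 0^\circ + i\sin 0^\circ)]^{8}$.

By De Moivre: z^n = r^n(cos(nθ) + i sin(nθ))
= 4^8(cos(8*0°) + i sin(8*0°))
= 65536(cos 0° + i sin 0°)
= 65536


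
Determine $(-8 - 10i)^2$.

(a + bi)^2 = a^2 - b^2 + 2abi
= (-8)^2 - (-10)^2 + 2*(-8)*(-10)i
= -36 + 160i


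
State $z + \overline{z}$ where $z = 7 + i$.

z + conjugate(z) = (a + bi) + (a - bi) = 2a
= 2 * 7 = 14


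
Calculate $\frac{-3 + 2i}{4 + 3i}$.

Multiply numerator and denominator by conjugate (4 - 3i):
= (-3 + 2i)(4 - 3i) / (4^2 + 3^2)
= (-6 + 17i) / 25
= -6/25 + (17/25)i


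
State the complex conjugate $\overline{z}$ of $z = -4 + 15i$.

If z = a + bi, then conjugate(z) = a - bi
conjugate(-4 + 15i) = -4 - 15i


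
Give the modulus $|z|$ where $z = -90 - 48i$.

|z| = sqrt(a^2 + b^2) = sqrt((-90)^2 + (-48)^2) = sqrt(10404) = 102


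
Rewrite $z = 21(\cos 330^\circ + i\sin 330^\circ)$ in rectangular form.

a = r cos θ = 21 * sqrt(3)/2 = 21*sqrt(3)/2
b = r sin θ = 21 * -1/2 = -21/2
z = 21*sqrt(3)/2 - (21/2)i


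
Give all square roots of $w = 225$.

|w| = 225, arg(w) = 0°
Root modulus = 225^(1/2) = 15
Root arguments: θ_k = (0° + 360°k)/2 for k = 0, 1, ..., 1
Roots: 15, -15


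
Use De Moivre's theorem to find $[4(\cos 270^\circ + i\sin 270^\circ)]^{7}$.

By De Moivre: z^n = r^n(cos(nθ) + i sin(nθ))
= 4^7(cos(7*270°) + i sin(7*270°))
= 16384(cos 90° + i sin 90°)
= 16384i


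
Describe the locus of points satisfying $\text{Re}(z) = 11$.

Re(z) = x where z = x + yi; the equation x = 11 is satisfied by all points with that x-coordinate
Locus: Vertical line x = 11


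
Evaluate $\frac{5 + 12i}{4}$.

Divisor is real, so divide each part by 4:
= 5/4 + 3i


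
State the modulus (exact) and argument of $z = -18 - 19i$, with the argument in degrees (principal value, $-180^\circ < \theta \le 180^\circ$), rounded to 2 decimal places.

|z| = sqrt((-18)^2 + (-19)^2) = sqrt(685)
arg(z) = arctan(b/a) = arctan(-19/-18) (quadrant-adjusted) = -133.45°


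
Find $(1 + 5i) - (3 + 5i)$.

(1 - 3) + (5 - 5)i = -2


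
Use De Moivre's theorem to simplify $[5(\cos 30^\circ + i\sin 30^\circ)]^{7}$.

By De Moivre: z^n = r^n(cos(nθ) + i sin(nθ))
= 5^7(cos(7*30°) + i sin(7*30°))
= 78125(cos 210° + i sin 210°)
= -78125*sqrt(3)/2 - (78125/2)i


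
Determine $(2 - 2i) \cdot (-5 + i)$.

(a1*a2 - b1*b2) + (a1*b2 + b1*a2)i
= (-10 - (-2)) + (2 + 10)i
= -8 + 12i


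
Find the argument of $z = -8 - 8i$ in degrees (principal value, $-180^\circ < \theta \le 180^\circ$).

θ = arctan(b/a) = arctan(-8/-8) (quadrant-adjusted) = -135°


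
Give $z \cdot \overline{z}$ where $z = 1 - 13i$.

z * conjugate(z) = |z|^2 = a^2 + b^2
= 1^2 + (-13)^2 = 170


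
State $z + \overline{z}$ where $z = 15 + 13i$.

z + conjugate(z) = (a + bi) + (a - bi) = 2a
= 2 * 15 = 30


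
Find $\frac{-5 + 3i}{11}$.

Divisor is real, so divide each part by 11:
= -5/11 + (3/11)i


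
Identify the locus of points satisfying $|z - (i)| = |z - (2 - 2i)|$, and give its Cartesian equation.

|z - z1| = |z - z2| means z is equidistant from z1 and z2,
i.e. the perpendicular bisector of the segment from (0, 1) to (2, -2) (midpoint (1, -1/2)).
With z = x + yi, square both sides:
(x - 0)^2 + (y - 1)^2 = (x - 2)^2 + (y - (-2))^2
The x^2 and y^2 terms cancel: 4x + (-6)y = 8 - 1 = 7
Simplify: 4x - 6y = 7
Locus: Perpendicular bisector of the segment from (0, 1) to (2, -2): the line 4x - 6y = 7


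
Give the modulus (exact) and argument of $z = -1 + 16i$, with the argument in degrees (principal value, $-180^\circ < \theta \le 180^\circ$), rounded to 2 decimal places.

|z| = sqrt((-1)^2 + 16^2) = sqrt(257)
arg(z) = arctan(b/a) = arctan(16/-1) (quadrant-adjusted) = 93.58°


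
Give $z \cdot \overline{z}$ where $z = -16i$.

z * conjugate(z) = |z|^2 = a^2 + b^2
= 0^2 + (-16)^2 = 256


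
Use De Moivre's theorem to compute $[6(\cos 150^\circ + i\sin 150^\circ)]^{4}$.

By De Moivre: z^n = r^n(cos(nθ) + i sin(nθ))
= 6^4(cos(4*150°) + i sin(4*150°))
= 1296(cos 240° + i sin 240°)
= -648 - 648*sqrt(3)i


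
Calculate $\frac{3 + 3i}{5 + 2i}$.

Multiply numerator and denominator by conjugate (5 - 2i):
= (3 + 3i)(5 - 2i) / (5^2 + 2^2)
= (21 + 9i) / 29
= 21/29 + (9/29)i


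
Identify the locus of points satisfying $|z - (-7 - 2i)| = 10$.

|z - z0| = r describes a circle centered at z0 with radius r
Here z0 = -7 - 2i and r = 10
Locus: Circle centered at (-7, -2) with radius 10


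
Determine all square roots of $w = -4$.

|w| = 4, arg(w) = 180°
Root modulus = 4^(1/2) = 2
Root arguments: θ_k = (180° + 360°k)/2 for k = 0, 1, ..., 1
Roots: 2i, -2i


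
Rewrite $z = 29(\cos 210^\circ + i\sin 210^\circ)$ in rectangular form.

a = r cos θ = 29 * -sqrt(3)/2 = -29*sqrt(3)/2
b = r sin θ = 29 * -1/2 = -29/2
z = -29*sqrt(3)/2 - (29/2)i


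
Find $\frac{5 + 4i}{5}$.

Divisor is real, so divide each part by 5:
= 1 + (4/5)i


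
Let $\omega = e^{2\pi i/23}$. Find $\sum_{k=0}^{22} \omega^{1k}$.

Let ζ = ω^1 = e^(2πi·1/23). Since 23 ∤ 1, ζ ≠ 1.
Sum = Σ_{k=0}^{22} ζ^k = (ζ^23 - 1)/(ζ - 1) = (ω^{1·23} - 1)/(ζ - 1) = (1 - 1)/(ζ - 1) = 0


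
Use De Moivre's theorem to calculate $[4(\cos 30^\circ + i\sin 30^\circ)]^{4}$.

By De Moivre: z^n = r^n(cos(nθ) + i sin(nθ))
= 4^4(cos(4*30°) + i sin(4*30°))
= 256(cos 120° + i sin 120°)
= -128 + 128*sqrt(3)i


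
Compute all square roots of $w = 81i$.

|w| = 81, arg(w) = 90°
Root modulus = 81^(1/2) = 9
Root arguments: θ_k = (90° + 360°k)/2 for k = 0, 1, ..., 1
Roots: 9*sqrt(2)/2 + (9*sqrt(2)/2)i, -9*sqrt(2)/2 - (9*sqrt(2)/2)i


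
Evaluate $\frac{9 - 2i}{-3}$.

Divisor is real, so divide each part by -3:
= -3 + (2/3)i


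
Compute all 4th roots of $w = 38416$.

|w| = 38416, arg(w) = 0°
Root modulus = 38416^(1/4) = 14
Root arguments: θ_k = (0° + 360°k)/4 for k = 0, 1, ..., 3
Roots: 14, 14i, -14, -14i


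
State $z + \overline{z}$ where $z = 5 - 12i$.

z + conjugate(z) = (a + bi) + (a - bi) = 2a
= 2 * 5 = 10


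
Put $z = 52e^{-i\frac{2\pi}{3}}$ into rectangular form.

a = r cos θ = 52 * -1/2 = -26
b = r sin θ = 52 * -sqrt(3)/2 = -26*sqrt(3)
z = -26 - 26*sqrt(3)i


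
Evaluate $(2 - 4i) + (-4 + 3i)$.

(2 + (-4)) + (-4 + 3)i = -2 - i


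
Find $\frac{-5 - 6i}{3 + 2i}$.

Multiply numerator and denominator by conjugate (3 - 2i):
= (-5 - 6i)(3 - 2i) / (3^2 + 2^2)
= (-27 - 8i) / 13
= -27/13 - (8/13)i


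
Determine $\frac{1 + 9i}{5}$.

Divisor is real, so divide each part by 5:
= 1/5 + (9/5)i


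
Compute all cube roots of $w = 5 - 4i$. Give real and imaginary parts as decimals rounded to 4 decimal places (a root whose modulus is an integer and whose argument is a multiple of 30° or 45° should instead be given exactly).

|w| = sqrt(41) ≈ 6.403124, arg(w) ≈ 321.340192°
Root modulus = sqrt(41)^(1/3) ≈ 1.856938
Root arguments: θ_k = (arg(w) + 360°k)/3 for k = 0, 1, ..., 2
Compute each root as (root modulus)(cos θ_k + i sin θ_k) using full-precision intermediates, then round to 4 decimal places.
Roots: -0.5464 + 1.7747i, -1.2637 - 1.3606i, 1.8102 - 0.4141i


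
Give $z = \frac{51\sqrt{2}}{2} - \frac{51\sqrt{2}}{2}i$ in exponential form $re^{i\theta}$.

r = |z| = sqrt((51*sqrt(2)/2)^2 + (-51*sqrt(2)/2)^2) = sqrt(2601/2 + 2601/2) = sqrt(2601) = 51
θ = arctan(b/a) = arctan(-36.0624/36.0624) (quadrant-adjusted) = -45° = -π/4
z = 51e^(-i*π/4)


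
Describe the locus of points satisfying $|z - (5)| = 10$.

|z - z0| = r describes a circle centered at z0 with radius r
Here z0 = 5 and r = 10
Locus: Circle centered at (5, 0) with radius 10


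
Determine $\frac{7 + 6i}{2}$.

Divisor is real, so divide each part by 2:
= 7/2 + 3i


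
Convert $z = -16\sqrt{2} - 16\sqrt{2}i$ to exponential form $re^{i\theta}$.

r = |z| = sqrt((-16*sqrt(2))^2 + (-16*sqrt(2))^2) = sqrt(512 + 512) = sqrt(1024) = 32
θ = arctan(b/a) = arctan(-22.6274/-22.6274) (quadrant-adjusted) = -135° = -3π/4
z = 32e^(-i*3π/4)


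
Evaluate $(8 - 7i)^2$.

(a + bi)^2 = a^2 - b^2 + 2abi
= 8^2 - (-7)^2 + 2*8*(-7)i
= 15 - 112i


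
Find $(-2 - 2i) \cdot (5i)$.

(a1*a2 - b1*b2) + (a1*b2 + b1*a2)i
= (0 - (-10)) + (-10 + 0)i
= 10 - 10i


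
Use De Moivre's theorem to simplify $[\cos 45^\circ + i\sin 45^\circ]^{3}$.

By De Moivre: z^n = r^n(cos(nθ) + i sin(nθ))
= 1^3(cos(3*45°) + i sin(3*45°))
= 1(cos 135° + i sin 135°)
= -sqrt(2)/2 + (sqrt(2)/2)i


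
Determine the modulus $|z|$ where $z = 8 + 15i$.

|z| = sqrt(a^2 + b^2) = sqrt(8^2 + 15^2) = sqrt(289) = 17


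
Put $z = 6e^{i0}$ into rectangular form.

a = r cos θ = 6 * 1 = 6
b = r sin θ = 6 * 0 = 0
z = 6


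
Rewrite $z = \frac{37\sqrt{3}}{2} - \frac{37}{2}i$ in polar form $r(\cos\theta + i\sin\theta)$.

r = |z| = sqrt(a^2 + b^2) = sqrt((37*sqrt(3)/2)^2 + (-37/2)^2) = sqrt(4107/4 + 1369/4) = sqrt(1369) = 37
θ = arctan(b/a) = arctan(-18.5/32.0429) (quadrant-adjusted) = 330°
z = 37(cos 330° + i sin 330°)


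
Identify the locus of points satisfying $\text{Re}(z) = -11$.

Re(z) = x where z = x + yi; the equation x = -11 is satisfied by all points with that x-coordinate
Locus: Vertical line x = -11


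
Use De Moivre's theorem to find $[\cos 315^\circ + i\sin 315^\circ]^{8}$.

By De Moivre: z^n = r^n(cos(nθ) + i sin(nθ))
= 1^8(cos(8*315°) + i sin(8*315°))
= 1(cos 0° + i sin 0°)
= 1


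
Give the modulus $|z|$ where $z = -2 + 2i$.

|z| = sqrt(a^2 + b^2) = sqrt((-2)^2 + 2^2) = sqrt(8) = sqrt(8)


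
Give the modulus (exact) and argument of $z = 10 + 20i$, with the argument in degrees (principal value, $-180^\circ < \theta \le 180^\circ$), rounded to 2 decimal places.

|z| = sqrt(10^2 + 20^2) = sqrt(500)
arg(z) = arctan(b/a) = arctan(20/10) (quadrant-adjusted) = 63.43°


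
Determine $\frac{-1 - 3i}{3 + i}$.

Multiply numerator and denominator by conjugate (3 - i):
= (-1 - 3i)(3 - i) / (3^2 + 1^2)
= (-6 - 8i) / 10
Divide through by 2: (-3 - 4i) / 5
= -3/5 - (4/5)i


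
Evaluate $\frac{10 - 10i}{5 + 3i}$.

Multiply numerator and denominator by conjugate (5 - 3i):
= (10 - 10i)(5 - 3i) / (5^2 + 3^2)
= (20 - 80i) / 34
Divide through by 2: (10 - 40i) / 17
= 10/17 - (40/17)i


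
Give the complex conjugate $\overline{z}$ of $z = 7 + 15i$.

If z = a + bi, then conjugate(z) = a - bi
conjugate(7 + 15i) = 7 - 15i


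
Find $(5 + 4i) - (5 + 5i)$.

(5 - 5) + (4 - 5)i = -i


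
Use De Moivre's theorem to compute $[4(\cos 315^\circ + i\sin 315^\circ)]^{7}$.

By De Moivre: z^n = r^n(cos(nθ) + i sin(nθ))
= 4^7(cos(7*315°) + i sin(7*315°))
= 16384(cos 45° + i sin 45°)
= 8192*sqrt(2) + 8192*sqrt(2)i


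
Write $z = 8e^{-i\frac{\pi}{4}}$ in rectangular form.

a = r cos θ = 8 * sqrt(2)/2 = 4*sqrt(2)
b = r sin θ = 8 * -sqrt(2)/2 = -4*sqrt(2)
z = 4*sqrt(2) - 4*sqrt(2)i


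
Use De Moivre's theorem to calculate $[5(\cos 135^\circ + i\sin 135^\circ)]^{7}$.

By De Moivre: z^n = r^n(cos(nθ) + i sin(nθ))
= 5^7(cos(7*135°) + i sin(7*135°))
= 78125(cos 225° + i sin 225°)
= -78125*sqrt(2)/2 - (78125*sqrt(2)/2)i


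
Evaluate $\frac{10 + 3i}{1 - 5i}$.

Multiply numerator and denominator by conjugate (1 + 5i):
= (10 + 3i)(1 + 5i) / (1^2 + (-5)^2)
= (-5 + 53i) / 26
= -5/26 + (53/26)i


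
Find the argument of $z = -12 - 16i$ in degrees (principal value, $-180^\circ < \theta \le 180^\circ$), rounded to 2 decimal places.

θ = arctan(b/a) = arctan(-16/-12) (quadrant-adjusted) = -126.87°


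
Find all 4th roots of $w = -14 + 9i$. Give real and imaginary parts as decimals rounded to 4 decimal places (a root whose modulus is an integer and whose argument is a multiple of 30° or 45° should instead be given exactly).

|w| = sqrt(277) ≈ 16.643317, arg(w) ≈ 147.264774°
Root modulus = sqrt(277)^(1/4) ≈ 2.019807
Root arguments: θ_k = (arg(w) + 360°k)/4 for k = 0, 1, ..., 3
Compute each root as (root modulus)(cos θ_k + i sin θ_k) using full-precision intermediates, then round to 4 decimal places.
Roots: 1.6170 + 1.2104i, -1.2104 + 1.6170i, -1.6170 - 1.2104i, 1.2104 - 1.6170i


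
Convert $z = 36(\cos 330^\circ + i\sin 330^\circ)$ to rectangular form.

a = r cos θ = 36 * sqrt(3)/2 = 18*sqrt(3)
b = r sin θ = 36 * -1/2 = -18
z = 18*sqrt(3) - 18i


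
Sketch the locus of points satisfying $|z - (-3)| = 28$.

|z - z0| = r describes a circle centered at z0 with radius r
Here z0 = -3 and r = 28
Locus: Circle centered at (-3, 0) with radius 28


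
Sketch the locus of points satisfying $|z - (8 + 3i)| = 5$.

|z - z0| = r describes a circle centered at z0 with radius r
Here z0 = 8 + 3i and r = 5
Locus: Circle centered at (8, 3) with radius 5


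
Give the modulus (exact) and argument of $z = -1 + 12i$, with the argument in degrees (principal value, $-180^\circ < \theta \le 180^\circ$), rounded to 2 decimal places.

|z| = sqrt((-1)^2 + 12^2) = sqrt(145)
arg(z) = arctan(b/a) = arctan(12/-1) (quadrant-adjusted) = 94.76°


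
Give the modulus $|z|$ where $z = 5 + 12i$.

|z| = sqrt(a^2 + b^2) = sqrt(5^2 + 12^2) = sqrt(169) = 13


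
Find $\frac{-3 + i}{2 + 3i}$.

Multiply numerator and denominator by conjugate (2 - 3i):
= (-3 + i)(2 - 3i) / (2^2 + 3^2)
= (-3 + 11i) / 13
= -3/13 + (11/13)i


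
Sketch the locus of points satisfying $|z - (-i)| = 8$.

|z - z0| = r describes a circle centered at z0 with radius r
Here z0 = -i and r = 8
Locus: Circle centered at (0, -1) with radius 8


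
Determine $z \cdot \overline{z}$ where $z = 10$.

z * conjugate(z) = |z|^2 = a^2 + b^2
= 10^2 + 0^2 = 100


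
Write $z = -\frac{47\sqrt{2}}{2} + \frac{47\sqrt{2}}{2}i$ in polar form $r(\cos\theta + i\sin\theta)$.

r = |z| = sqrt(a^2 + b^2) = sqrt((-47*sqrt(2)/2)^2 + (47*sqrt(2)/2)^2) = sqrt(2209/2 + 2209/2) = sqrt(2209) = 47
θ = arctan(b/a) = arctan(33.234/-33.234) (quadrant-adjusted) = 135°
z = 47(cos 135° + i sin 135°)


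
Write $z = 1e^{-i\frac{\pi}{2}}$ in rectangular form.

a = r cos θ = 1 * 0 = 0
b = r sin θ = 1 * -1 = -1
z = -i


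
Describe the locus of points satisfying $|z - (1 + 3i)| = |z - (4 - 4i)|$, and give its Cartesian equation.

|z - z1| = |z - z2| means z is equidistant from z1 and z2,
i.e. the perpendicular bisector of the segment from (1, 3) to (4, -4) (midpoint (5/2, -1/2)).
With z = x + yi, square both sides:
(x - 1)^2 + (y - 3)^2 = (x - 4)^2 + (y - (-4))^2
The x^2 and y^2 terms cancel: 6x + (-14)y = 32 - 10 = 22
Simplify: 3x - 7y = 11
Locus: Perpendicular bisector of the segment from (1, 3) to (4, -4): the line 3x - 7y = 11


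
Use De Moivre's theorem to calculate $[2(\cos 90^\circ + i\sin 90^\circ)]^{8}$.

By De Moivre: z^n = r^n(cos(nθ) + i sin(nθ))
= 2^8(cos(8*90°) + i sin(8*90°))
= 256(cos 0° + i sin 0°)
= 256


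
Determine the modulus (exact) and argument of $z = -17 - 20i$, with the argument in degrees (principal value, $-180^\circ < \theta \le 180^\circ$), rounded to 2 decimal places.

|z| = sqrt((-17)^2 + (-20)^2) = sqrt(689)
arg(z) = arctan(b/a) = arctan(-20/-17) (quadrant-adjusted) = -130.36°


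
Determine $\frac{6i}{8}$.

Divisor is real, so divide each part by 8:
= 0 + (3/4)i


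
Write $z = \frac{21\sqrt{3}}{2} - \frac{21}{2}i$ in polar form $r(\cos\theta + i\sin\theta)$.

r = |z| = sqrt(a^2 + b^2) = sqrt((21*sqrt(3)/2)^2 + (-21/2)^2) = sqrt(1323/4 + 441/4) = sqrt(441) = 21
θ = arctan(b/a) = arctan(-10.5/18.1865) (quadrant-adjusted) = 330°
z = 21(cos 330° + i sin 330°)


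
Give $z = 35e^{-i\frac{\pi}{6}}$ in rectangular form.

a = r cos θ = 35 * sqrt(3)/2 = 35*sqrt(3)/2
b = r sin θ = 35 * -1/2 = -35/2
z = 35*sqrt(3)/2 - (35/2)i


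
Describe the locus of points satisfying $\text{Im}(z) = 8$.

Im(z) = y where z = x + yi; the equation y = 8 is satisfied by all points with that y-coordinate
Locus: Horizontal line y = 8


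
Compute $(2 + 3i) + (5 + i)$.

(2 + 5) + (3 + 1)i = 7 + 4i


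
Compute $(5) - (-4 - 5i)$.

(5 - (-4)) + (0 - (-5))i = 9 + 5i


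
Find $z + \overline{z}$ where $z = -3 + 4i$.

z + conjugate(z) = (a + bi) + (a - bi) = 2a
= 2 * (-3) = -6


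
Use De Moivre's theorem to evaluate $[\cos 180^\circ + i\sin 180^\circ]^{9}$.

By De Moivre: z^n = r^n(cos(nθ) + i sin(nθ))
= 1^9(cos(9*180°) + i sin(9*180°))
= 1(cos 180° + i sin 180°)
= -1


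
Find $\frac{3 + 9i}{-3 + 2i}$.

Multiply numerator and denominator by conjugate (-3 - 2i):
= (3 + 9i)(-3 - 2i) / ((-3)^2 + 2^2)
= (9 - 33i) / 13
= 9/13 - (33/13)i


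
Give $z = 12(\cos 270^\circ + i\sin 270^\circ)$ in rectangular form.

a = r cos θ = 12 * 0 = 0
b = r sin θ = 12 * -1 = -12
z = -12i


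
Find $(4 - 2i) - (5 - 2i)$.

(4 - 5) + (-2 - (-2))i = -1


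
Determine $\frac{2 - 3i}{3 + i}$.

Multiply numerator and denominator by conjugate (3 - i):
= (2 - 3i)(3 - i) / (3^2 + 1^2)
= (3 - 11i) / 10
= 3/10 - (11/10)i


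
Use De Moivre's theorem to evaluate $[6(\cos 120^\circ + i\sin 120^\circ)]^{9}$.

By De Moivre: z^n = r^n(cos(nθ) + i sin(nθ))
= 6^9(cos(9*120°) + i sin(9*120°))
= 10077696(cos 0° + i sin 0°)
= 10077696


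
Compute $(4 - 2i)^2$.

(a + bi)^2 = a^2 - b^2 + 2abi
= 4^2 - (-2)^2 + 2*4*(-2)i
= 12 - 16i


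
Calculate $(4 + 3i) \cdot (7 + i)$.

(a1*a2 - b1*b2) + (a1*b2 + b1*a2)i
= (28 - 3) + (4 + 21)i
= 25 + 25i


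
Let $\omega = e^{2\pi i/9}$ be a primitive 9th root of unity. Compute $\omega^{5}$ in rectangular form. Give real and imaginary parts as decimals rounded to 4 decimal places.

ω^5 = e^(2πi·5/9) = e^(i·10π/9)
= cos(10π/9) + i sin(10π/9)
= -0.9397 - 0.3420i


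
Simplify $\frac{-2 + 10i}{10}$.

Divisor is real, so divide each part by 10:
= -1/5 + i


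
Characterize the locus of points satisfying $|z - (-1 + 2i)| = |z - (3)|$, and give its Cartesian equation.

|z - z1| = |z - z2| means z is equidistant from z1 and z2,
i.e. the perpendicular bisector of the segment from (-1, 2) to (3, 0) (midpoint (1, 1)).
With z = x + yi, square both sides:
(x - (-1))^2 + (y - 2)^2 = (x - 3)^2 + (y - 0)^2
The x^2 and y^2 terms cancel: 8x + (-4)y = 9 - 5 = 4
Simplify: 2x - y = 1
Locus: Perpendicular bisector of the segment from (-1, 2) to (3, 0): the line 2x - y = 1


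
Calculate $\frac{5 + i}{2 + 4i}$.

Multiply numerator and denominator by conjugate (2 - 4i):
= (5 + i)(2 - 4i) / (2^2 + 4^2)
= (14 - 18i) / 20
Divide through by 2: (7 - 9i) / 10
= 7/10 - (9/10)i


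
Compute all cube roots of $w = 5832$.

|w| = 5832, arg(w) = 0°
Root modulus = 5832^(1/3) = 18
Root arguments: θ_k = (0° + 360°k)/3 for k = 0, 1, ..., 2
Roots: 18, -9 + 9*sqrt(3)i, -9 - 9*sqrt(3)i


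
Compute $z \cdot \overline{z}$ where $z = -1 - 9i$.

z * conjugate(z) = |z|^2 = a^2 + b^2
= (-1)^2 + (-9)^2 = 82


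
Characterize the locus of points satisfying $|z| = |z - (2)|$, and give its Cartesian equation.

|z - z1| = |z - z2| means z is equidistant from z1 and z2,
i.e. the perpendicular bisector of the segment from (0, 0) to (2, 0) (midpoint (1, 0)).
With z = x + yi, square both sides:
(x - 0)^2 + (y - 0)^2 = (x - 2)^2 + (y - 0)^2
The x^2 and y^2 terms cancel: 4x + 0y = 4 - 0 = 4
Simplify: x = 1
Locus: Perpendicular bisector of the segment from (0, 0) to (2, 0): the line x = 1


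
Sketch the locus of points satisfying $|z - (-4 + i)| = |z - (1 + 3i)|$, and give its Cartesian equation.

|z - z1| = |z - z2| means z is equidistant from z1 and z2,
i.e. the perpendicular bisector of the segment from (-4, 1) to (1, 3) (midpoint (-3/2, 2)).
With z = x + yi, square both sides:
(x - (-4))^2 + (y - 1)^2 = (x - 1)^2 + (y - 3)^2
The x^2 and y^2 terms cancel: 10x + 4y = 10 - 17 = -7
Simplify: 10x + 4y = -7
Locus: Perpendicular bisector of the segment from (-4, 1) to (1, 3): the line 10x + 4y = -7


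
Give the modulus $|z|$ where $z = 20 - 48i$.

|z| = sqrt(a^2 + b^2) = sqrt(20^2 + (-48)^2) = sqrt(2704) = 52


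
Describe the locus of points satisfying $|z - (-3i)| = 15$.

|z - z0| = r describes a circle centered at z0 with radius r
Here z0 = -3i and r = 15
Locus: Circle centered at (0, -3) with radius 15


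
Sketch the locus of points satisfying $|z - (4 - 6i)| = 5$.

|z - z0| = r describes a circle centered at z0 with radius r
Here z0 = 4 - 6i and r = 5
Locus: Circle centered at (4, -6) with radius 5


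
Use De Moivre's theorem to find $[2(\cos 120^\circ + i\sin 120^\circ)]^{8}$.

By De Moivre: z^n = r^n(cos(nθ) + i sin(nθ))
= 2^8(cos(8*120°) + i sin(8*120°))
= 256(cos 240° + i sin 240°)
= -128 - 128*sqrt(3)i


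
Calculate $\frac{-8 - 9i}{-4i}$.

Multiply numerator and denominator by conjugate (4i):
= (-8 - 9i)(4i) / (0^2 + (-4)^2)
= (36 - 32i) / 16
Divide through by 4: (9 - 8i) / 4
= 9/4 - 2i


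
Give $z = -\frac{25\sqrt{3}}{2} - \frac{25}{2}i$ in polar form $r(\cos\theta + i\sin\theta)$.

r = |z| = sqrt(a^2 + b^2) = sqrt((-25*sqrt(3)/2)^2 + (-25/2)^2) = sqrt(1875/4 + 625/4) = sqrt(625) = 25
θ = arctan(b/a) = arctan(-12.5/-21.6506) (quadrant-adjusted) = 210°
z = 25(cos 210° + i sin 210°)


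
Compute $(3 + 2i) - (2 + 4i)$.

(3 - 2) + (2 - 4)i = 1 - 2i


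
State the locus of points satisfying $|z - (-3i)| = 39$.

|z - z0| = r describes a circle centered at z0 with radius r
Here z0 = -3i and r = 39
Locus: Circle centered at (0, -3) with radius 39


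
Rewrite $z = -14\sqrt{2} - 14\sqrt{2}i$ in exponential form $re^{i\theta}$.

r = |z| = sqrt((-14*sqrt(2))^2 + (-14*sqrt(2))^2) = sqrt(392 + 392) = sqrt(784) = 28
θ = arctan(b/a) = arctan(-19.799/-19.799) (quadrant-adjusted) = -135° = -3π/4
z = 28e^(-i*3π/4)


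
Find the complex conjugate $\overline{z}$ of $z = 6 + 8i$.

If z = a + bi, then conjugate(z) = a - bi
conjugate(6 + 8i) = 6 - 8i


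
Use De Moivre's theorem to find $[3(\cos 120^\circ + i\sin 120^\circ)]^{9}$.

By De Moivre: z^n = r^n(cos(nθ) + i sin(nθ))
= 3^9(cos(9*120°) + i sin(9*120°))
= 19683(cos 0° + i sin 0°)
= 19683


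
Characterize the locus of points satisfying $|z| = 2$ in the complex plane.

|z| = 2 means sqrt(x^2 + y^2) = 2
This is a circle of radius 2 centered at the origin


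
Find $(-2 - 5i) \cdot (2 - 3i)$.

(a1*a2 - b1*b2) + (a1*b2 + b1*a2)i
= (-4 - 15) + (6 + (-10))i
= -19 - 4i
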